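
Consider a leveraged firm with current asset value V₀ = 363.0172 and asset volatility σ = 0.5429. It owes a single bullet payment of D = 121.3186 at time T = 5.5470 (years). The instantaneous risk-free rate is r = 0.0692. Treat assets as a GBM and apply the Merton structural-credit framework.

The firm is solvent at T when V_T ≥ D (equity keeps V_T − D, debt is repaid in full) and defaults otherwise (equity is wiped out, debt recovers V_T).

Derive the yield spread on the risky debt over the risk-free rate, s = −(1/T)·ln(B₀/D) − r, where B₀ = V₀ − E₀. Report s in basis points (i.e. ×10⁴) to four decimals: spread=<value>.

spread=278.7039

d₁ = [ln(V₀/D) + (r + σ²/2)T] / (σ√T)
   = [ln(363.0172/121.3186) + (0.0692 + 0.5·0.5429²)·5.5470] / (0.5429·√5.5470)
   = [1.096030 + 1.201315] / 1.278642 = 1.796707
d₂ = d₁ − σ√T = 1.796707 − 1.278642 = 0.518065
N(d₁) = 0.963809,  N(d₂) = 0.697794,  e^(−rT) = 0.681232
E₀ = V₀·N(d₁) − D·e^(−rT)·N(d₂)
   = 363.0172·0.963809 − 121.3186·0.681232·0.697794 = 292.209293
B₀ = V₀ − E₀ = 363.0172 − 292.209293 = 70.807907
spread = −(1/T)·ln(B₀/D) − r = −(1/5.5470)·ln(70.807907/121.3186) − 0.0692 = 0.02787039
in basis points: 0.02787039 × 10⁴ = 278.7039 bp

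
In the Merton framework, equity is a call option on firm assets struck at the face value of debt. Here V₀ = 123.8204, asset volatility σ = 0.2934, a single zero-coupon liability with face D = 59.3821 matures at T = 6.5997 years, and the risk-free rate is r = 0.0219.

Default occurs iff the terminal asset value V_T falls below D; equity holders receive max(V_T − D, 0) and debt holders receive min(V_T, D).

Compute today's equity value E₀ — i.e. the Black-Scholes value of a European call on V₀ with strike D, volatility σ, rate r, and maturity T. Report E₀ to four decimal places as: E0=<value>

d₁ = [ln(V₀/D) + (r + σ²/2)T] / (σ√T)
   = [ln(123.8204/59.3821) + (0.0219 + 0.5·0.2934²)·6.5997] / (0.2934·√6.5997)
   = [0.734839 + 0.428596] / 0.753741 = 1.543548
d₂ = d₁ − σ√T = 1.543548 − 0.753741 = 0.789807
N(d₁) = 0.938651,  N(d₂) = 0.785180,  e^(−rT) = 0.865426
E₀ = V₀·N(d₁) − D·e^(−rT)·N(d₂)
   = 123.8204·0.938651 − 59.3821·0.865426·0.785180 = 75.873127

E0=75.8731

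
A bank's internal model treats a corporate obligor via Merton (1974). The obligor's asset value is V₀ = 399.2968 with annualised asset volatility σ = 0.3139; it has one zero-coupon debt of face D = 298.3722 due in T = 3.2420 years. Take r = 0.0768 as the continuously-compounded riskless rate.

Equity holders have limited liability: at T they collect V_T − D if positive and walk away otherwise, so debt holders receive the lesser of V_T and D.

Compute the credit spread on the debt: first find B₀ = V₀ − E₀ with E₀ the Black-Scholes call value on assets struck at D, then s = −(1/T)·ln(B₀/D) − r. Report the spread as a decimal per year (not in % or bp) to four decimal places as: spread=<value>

spread=0.0209

d₁ = [ln(V₀/D) + (r + σ²/2)T] / (σ√T)
   = [ln(399.2968/298.3722) + (0.0768 + 0.5·0.3139²)·3.2420] / (0.3139·√3.2420)
   = [0.291363 + 0.408708] / 0.565194 = 1.238638
d₂ = d₁ − σ√T = 1.238638 − 0.565194 = 0.673444
N(d₁) = 0.892260,  N(d₂) = 0.749667,  e^(−rT) = 0.779591
E₀ = V₀·N(d₁) − D·e^(−rT)·N(d₂)
   = 399.2968·0.892260 − 298.3722·0.779591·0.749667 = 181.897742
B₀ = V₀ − E₀ = 399.2968 − 181.897742 = 217.399058
spread = −(1/T)·ln(B₀/D) − r = −(1/3.2420)·ln(217.399058/298.3722) − 0.0768 = 0.02085795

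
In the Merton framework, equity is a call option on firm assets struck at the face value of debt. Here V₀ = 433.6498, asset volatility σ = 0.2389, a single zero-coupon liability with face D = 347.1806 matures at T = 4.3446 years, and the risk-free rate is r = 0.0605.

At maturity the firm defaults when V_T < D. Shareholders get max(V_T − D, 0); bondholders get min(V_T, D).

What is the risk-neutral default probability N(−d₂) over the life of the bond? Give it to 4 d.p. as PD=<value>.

PD=0.2341

d₁ = [ln(V₀/D) + (r + σ²/2)T] / (σ√T)
   = [ln(433.6498/347.1806) + (0.0605 + 0.5·0.2389²)·4.3446] / (0.2389·√4.3446)
   = [0.222392 + 0.386828] / 0.497956 = 1.223442
d₂ = d₁ − σ√T = 1.223442 − 0.497956 = 0.725486
risk-neutral PD = N(−d₂) = N(-0.725486) = 0.234077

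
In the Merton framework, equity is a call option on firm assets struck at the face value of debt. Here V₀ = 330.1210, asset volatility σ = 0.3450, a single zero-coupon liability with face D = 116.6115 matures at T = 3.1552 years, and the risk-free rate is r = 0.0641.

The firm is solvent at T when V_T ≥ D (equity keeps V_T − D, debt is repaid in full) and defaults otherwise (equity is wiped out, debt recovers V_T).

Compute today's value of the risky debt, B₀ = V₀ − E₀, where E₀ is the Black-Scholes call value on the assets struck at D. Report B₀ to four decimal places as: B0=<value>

B0=94.4346

d₁ = [ln(V₀/D) + (r + σ²/2)T] / (σ√T)
   = [ln(330.1210/116.6115) + (0.0641 + 0.5·0.3450²)·3.1552] / (0.3450·√3.1552)
   = [1.040611 + 0.390022] / 0.612819 = 2.334511
d₂ = d₁ − σ√T = 2.334511 − 0.612819 = 1.721691
N(d₁) = 0.990215,  N(d₂) = 0.957437,  e^(−rT) = 0.816892
E₀ = V₀·N(d₁) − D·e^(−rT)·N(d₂)
   = 330.1210·0.990215 − 116.6115·0.816892·0.957437 = 235.686408
B₀ = V₀ − E₀ = 330.1210 − 235.686408 = 94.434592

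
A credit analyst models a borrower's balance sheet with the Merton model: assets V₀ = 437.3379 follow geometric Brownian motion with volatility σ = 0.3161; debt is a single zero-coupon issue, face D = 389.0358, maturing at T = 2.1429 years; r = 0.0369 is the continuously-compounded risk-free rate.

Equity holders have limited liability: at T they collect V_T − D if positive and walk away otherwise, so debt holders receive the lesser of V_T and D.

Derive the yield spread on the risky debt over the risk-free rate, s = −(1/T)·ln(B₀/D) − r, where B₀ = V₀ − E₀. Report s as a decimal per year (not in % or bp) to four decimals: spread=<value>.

spread=0.0554

d₁ = [ln(V₀/D) + (r + σ²/2)T] / (σ√T)
   = [ln(437.3379/389.0358) + (0.0369 + 0.5·0.3161²)·2.1429] / (0.3161·√2.1429)
   = [0.117035 + 0.186131] / 0.462728 = 0.655172
d₂ = d₁ − σ√T = 0.655172 − 0.462728 = 0.192444
N(d₁) = 0.743821,  N(d₂) = 0.576303,  e^(−rT) = 0.923972
E₀ = V₀·N(d₁) − D·e^(−rT)·N(d₂)
   = 437.3379·0.743821 − 389.0358·0.923972·0.576303 = 118.144421
B₀ = V₀ − E₀ = 437.3379 − 118.144421 = 319.193479
spread = −(1/T)·ln(B₀/D) − r = −(1/2.1429)·ln(319.193479/389.0358) − 0.0369 = 0.05543932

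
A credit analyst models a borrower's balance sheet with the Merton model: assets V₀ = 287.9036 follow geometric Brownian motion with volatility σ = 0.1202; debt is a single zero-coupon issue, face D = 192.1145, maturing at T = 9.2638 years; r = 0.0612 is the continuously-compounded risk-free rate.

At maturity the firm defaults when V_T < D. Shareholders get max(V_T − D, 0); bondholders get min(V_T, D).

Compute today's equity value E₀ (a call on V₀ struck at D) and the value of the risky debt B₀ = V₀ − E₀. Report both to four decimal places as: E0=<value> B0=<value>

d₁ = [ln(V₀/D) + (r + σ²/2)T] / (σ√T)
   = [ln(287.9036/192.1145) + (0.0612 + 0.5·0.1202²)·9.2638] / (0.1202·√9.2638)
   = [0.404534 + 0.633866] / 0.365847 = 2.838350
d₂ = d₁ − σ√T = 2.838350 − 0.365847 = 2.472503
N(d₁) = 0.997733,  N(d₂) = 0.993291,  e^(−rT) = 0.567256
E₀ = V₀·N(d₁) − D·e^(−rT)·N(d₂)
   = 287.9036·0.997733 − 192.1145·0.567256·0.993291 = 179.003793
B₀ = V₀ − E₀ = 287.9036 − 179.003793 = 108.899807

E0=179.0038 B0=108.8998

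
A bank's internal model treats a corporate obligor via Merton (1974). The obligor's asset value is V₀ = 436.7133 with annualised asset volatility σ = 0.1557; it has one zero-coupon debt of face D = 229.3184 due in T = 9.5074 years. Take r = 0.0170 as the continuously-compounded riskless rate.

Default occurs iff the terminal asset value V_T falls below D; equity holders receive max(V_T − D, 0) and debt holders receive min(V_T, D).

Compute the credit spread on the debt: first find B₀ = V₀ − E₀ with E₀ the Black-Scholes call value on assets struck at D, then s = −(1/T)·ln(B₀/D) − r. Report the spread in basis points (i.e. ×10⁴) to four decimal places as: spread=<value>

d₁ = [ln(V₀/D) + (r + σ²/2)T] / (σ√T)
   = [ln(436.7133/229.3184) + (0.0170 + 0.5·0.1557²)·9.5074] / (0.1557·√9.5074)
   = [0.644165 + 0.276867] / 0.480087 = 1.918473
d₂ = d₁ − σ√T = 1.918473 − 0.480087 = 1.438386
N(d₁) = 0.972474,  N(d₂) = 0.924838,  e^(−rT) = 0.850759
E₀ = V₀·N(d₁) − D·e^(−rT)·N(d₂)
   = 436.7133·0.972474 − 229.3184·0.850759·0.924838 = 244.261484
B₀ = V₀ − E₀ = 436.7133 − 244.261484 = 192.451816
spread = −(1/T)·ln(B₀/D) − r = −(1/9.5074)·ln(192.451816/229.3184) − 0.0170 = 0.00143465
in basis points: 0.00143465 × 10⁴ = 14.3465 bp

spread=14.3465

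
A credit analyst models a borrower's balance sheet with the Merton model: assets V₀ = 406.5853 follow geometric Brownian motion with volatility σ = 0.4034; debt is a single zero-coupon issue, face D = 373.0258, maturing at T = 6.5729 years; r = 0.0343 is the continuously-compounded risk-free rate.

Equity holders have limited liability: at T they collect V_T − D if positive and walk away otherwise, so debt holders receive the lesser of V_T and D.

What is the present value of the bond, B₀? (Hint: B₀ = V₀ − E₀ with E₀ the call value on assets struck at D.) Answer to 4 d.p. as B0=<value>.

B0=207.4150

d₁ = [ln(V₀/D) + (r + σ²/2)T] / (σ√T)
   = [ln(406.5853/373.0258) + (0.0343 + 0.5·0.4034²)·6.5729] / (0.4034·√6.5729)
   = [0.086146 + 0.760260] / 1.034224 = 0.818397
d₂ = d₁ − σ√T = 0.818397 − 1.034224 = -0.215826
N(d₁) = 0.793435,  N(d₂) = 0.414562,  e^(−rT) = 0.798157
E₀ = V₀·N(d₁) − D·e^(−rT)·N(d₂)
   = 406.5853·0.793435 − 373.0258·0.798157·0.414562 = 199.170262
B₀ = V₀ − E₀ = 406.5853 − 199.170262 = 207.415038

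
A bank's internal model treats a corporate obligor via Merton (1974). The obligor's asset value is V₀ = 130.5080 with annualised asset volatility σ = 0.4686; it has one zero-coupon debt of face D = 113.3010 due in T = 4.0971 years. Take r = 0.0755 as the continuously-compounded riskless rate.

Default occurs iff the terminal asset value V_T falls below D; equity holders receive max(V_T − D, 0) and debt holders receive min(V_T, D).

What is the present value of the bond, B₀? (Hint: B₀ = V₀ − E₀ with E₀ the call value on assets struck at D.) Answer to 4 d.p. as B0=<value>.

d₁ = [ln(V₀/D) + (r + σ²/2)T] / (σ√T)
   = [ln(130.5080/113.3010) + (0.0755 + 0.5·0.4686²)·4.0971] / (0.4686·√4.0971)
   = [0.141387 + 0.759164] / 0.948507 = 0.949440
d₂ = d₁ − σ√T = 0.949440 − 0.948507 = 0.000933
N(d₁) = 0.828802,  N(d₂) = 0.500372,  e^(−rT) = 0.733938
E₀ = V₀·N(d₁) − D·e^(−rT)·N(d₂)
   = 130.5080·0.828802 − 113.3010·0.733938·0.500372 = 66.556343
B₀ = V₀ − E₀ = 130.5080 − 66.556343 = 63.951657

B0=63.9517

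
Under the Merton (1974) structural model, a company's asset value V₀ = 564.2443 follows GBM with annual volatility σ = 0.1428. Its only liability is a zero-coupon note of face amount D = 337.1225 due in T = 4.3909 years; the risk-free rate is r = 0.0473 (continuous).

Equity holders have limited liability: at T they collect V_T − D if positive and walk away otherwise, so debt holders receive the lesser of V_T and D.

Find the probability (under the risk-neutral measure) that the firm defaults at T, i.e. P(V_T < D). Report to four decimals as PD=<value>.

d₁ = [ln(V₀/D) + (r + σ²/2)T] / (σ√T)
   = [ln(564.2443/337.1225) + (0.0473 + 0.5·0.1428²)·4.3909] / (0.1428·√4.3909)
   = [0.515041 + 0.252459] / 0.299230 = 2.564917
d₂ = d₁ − σ√T = 2.564917 − 0.299230 = 2.265687
risk-neutral PD = N(−d₂) = N(-2.265687) = 0.011735

PD=0.0117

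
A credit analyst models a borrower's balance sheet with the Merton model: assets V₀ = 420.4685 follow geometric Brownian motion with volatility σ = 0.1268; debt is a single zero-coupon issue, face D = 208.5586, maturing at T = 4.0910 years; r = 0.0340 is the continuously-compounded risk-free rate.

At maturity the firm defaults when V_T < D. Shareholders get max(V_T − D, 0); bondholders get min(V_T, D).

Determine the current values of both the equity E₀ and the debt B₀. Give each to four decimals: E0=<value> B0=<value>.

E0=239.0018 B0=181.4667

d₁ = [ln(V₀/D) + (r + σ²/2)T] / (σ√T)
   = [ln(420.4685/208.5586) + (0.0340 + 0.5·0.1268²)·4.0910] / (0.1268·√4.0910)
   = [0.701150 + 0.171982] / 0.256468 = 3.404440
d₂ = d₁ − σ√T = 3.404440 − 0.256468 = 3.147972
N(d₁) = 0.999669,  N(d₂) = 0.999178,  e^(−rT) = 0.870146
E₀ = V₀·N(d₁) − D·e^(−rT)·N(d₂)
   = 420.4685·0.999669 − 208.5586·0.870146·0.999178 = 239.001816
B₀ = V₀ − E₀ = 420.4685 − 239.001816 = 181.466684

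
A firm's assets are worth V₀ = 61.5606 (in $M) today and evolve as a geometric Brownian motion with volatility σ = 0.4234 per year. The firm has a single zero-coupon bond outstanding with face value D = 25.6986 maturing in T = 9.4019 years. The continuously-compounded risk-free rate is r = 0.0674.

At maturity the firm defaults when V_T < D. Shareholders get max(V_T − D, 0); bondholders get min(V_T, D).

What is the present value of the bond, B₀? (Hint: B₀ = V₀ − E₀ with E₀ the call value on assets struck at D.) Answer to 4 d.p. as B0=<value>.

d₁ = [ln(V₀/D) + (r + σ²/2)T] / (σ√T)
   = [ln(61.5606/25.6986) + (0.0674 + 0.5·0.4234²)·9.4019] / (0.4234·√9.4019)
   = [0.873586 + 1.476416] / 1.298251 = 1.810129
d₂ = d₁ − σ√T = 1.810129 − 1.298251 = 0.511878
N(d₁) = 0.964862,  N(d₂) = 0.695632,  e^(−rT) = 0.530631
E₀ = V₀·N(d₁) − D·e^(−rT)·N(d₂)
   = 61.5606·0.964862 − 25.6986·0.530631·0.695632 = 49.911522
B₀ = V₀ − E₀ = 61.5606 − 49.911522 = 11.649078

B0=11.6491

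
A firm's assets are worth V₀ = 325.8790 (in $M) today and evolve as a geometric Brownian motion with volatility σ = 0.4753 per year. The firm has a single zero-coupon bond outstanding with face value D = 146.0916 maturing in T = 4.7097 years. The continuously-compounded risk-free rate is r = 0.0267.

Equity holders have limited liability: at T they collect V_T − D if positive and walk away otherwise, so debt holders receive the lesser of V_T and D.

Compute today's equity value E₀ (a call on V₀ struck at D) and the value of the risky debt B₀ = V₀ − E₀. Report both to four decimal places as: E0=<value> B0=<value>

d₁ = [ln(V₀/D) + (r + σ²/2)T] / (σ√T)
   = [ln(325.8790/146.0916) + (0.0267 + 0.5·0.4753²)·4.7097] / (0.4753·√4.7097)
   = [0.802292 + 0.657733] / 1.031489 = 1.415455
d₂ = d₁ − σ√T = 1.415455 − 1.031489 = 0.383966
N(d₁) = 0.921532,  N(d₂) = 0.649498,  e^(−rT) = 0.881836
E₀ = V₀·N(d₁) − D·e^(−rT)·N(d₂)
   = 325.8790·0.921532 − 146.0916·0.881836·0.649498 = 216.633942
B₀ = V₀ − E₀ = 325.8790 − 216.633942 = 109.245058

E0=216.6339 B0=109.2451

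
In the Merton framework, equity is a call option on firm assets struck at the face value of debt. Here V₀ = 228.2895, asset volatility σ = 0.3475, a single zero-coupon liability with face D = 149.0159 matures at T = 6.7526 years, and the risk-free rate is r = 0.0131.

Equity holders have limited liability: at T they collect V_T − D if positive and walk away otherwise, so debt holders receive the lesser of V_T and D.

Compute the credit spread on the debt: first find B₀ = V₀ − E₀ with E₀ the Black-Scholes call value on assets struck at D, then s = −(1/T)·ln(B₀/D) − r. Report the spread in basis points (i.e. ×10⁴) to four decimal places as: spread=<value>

spread=322.9119

d₁ = [ln(V₀/D) + (r + σ²/2)T] / (σ√T)
   = [ln(228.2895/149.0159) + (0.0131 + 0.5·0.3475²)·6.7526] / (0.3475·√6.7526)
   = [0.426562 + 0.496168] / 0.903005 = 1.021843
d₂ = d₁ − σ√T = 1.021843 − 0.903005 = 0.118838
N(d₁) = 0.846572,  N(d₂) = 0.547298,  e^(−rT) = 0.915341
E₀ = V₀·N(d₁) − D·e^(−rT)·N(d₂)
   = 228.2895·0.846572 − 149.0159·0.915341·0.547298 = 118.611975
B₀ = V₀ − E₀ = 228.2895 − 118.611975 = 109.677525
spread = −(1/T)·ln(B₀/D) − r = −(1/6.7526)·ln(109.677525/149.0159) − 0.0131 = 0.03229119
in basis points: 0.03229119 × 10⁴ = 322.9119 bp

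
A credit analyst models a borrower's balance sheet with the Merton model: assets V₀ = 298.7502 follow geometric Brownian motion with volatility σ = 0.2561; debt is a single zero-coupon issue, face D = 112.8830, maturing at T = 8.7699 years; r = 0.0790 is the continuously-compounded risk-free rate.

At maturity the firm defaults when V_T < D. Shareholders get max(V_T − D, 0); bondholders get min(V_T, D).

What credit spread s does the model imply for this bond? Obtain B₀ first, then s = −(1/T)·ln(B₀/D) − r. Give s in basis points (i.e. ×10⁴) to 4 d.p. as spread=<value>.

d₁ = [ln(V₀/D) + (r + σ²/2)T] / (σ√T)
   = [ln(298.7502/112.8830) + (0.0790 + 0.5·0.2561²)·8.7699] / (0.2561·√8.7699)
   = [0.973256 + 0.980419] / 0.758415 = 2.575997
d₂ = d₁ − σ√T = 2.575997 − 0.758415 = 1.817582
N(d₁) = 0.995002,  N(d₂) = 0.965436,  e^(−rT) = 0.500163
E₀ = V₀·N(d₁) − D·e^(−rT)·N(d₂)
   = 298.7502·0.995002 − 112.8830·0.500163·0.965436 = 242.748802
B₀ = V₀ − E₀ = 298.7502 − 242.748802 = 56.001398
spread = −(1/T)·ln(B₀/D) − r = −(1/8.7699)·ln(56.001398/112.8830) − 0.0790 = 0.00092967
in basis points: 0.00092967 × 10⁴ = 9.2967 bp

spread=9.2967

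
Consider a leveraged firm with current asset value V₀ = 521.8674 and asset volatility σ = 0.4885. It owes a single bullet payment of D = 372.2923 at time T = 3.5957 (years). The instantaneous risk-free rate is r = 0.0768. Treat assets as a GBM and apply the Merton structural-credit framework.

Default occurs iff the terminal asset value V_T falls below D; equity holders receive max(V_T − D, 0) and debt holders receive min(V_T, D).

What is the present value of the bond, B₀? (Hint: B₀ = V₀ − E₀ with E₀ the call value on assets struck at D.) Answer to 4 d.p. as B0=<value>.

d₁ = [ln(V₀/D) + (r + σ²/2)T] / (σ√T)
   = [ln(521.8674/372.2923) + (0.0768 + 0.5·0.4885²)·3.5957] / (0.4885·√3.5957)
   = [0.337734 + 0.705175] / 0.926310 = 1.125875
d₂ = d₁ − σ√T = 1.125875 − 0.926310 = 0.199565
N(d₁) = 0.869891,  N(d₂) = 0.579090,  e^(−rT) = 0.758699
E₀ = V₀·N(d₁) − D·e^(−rT)·N(d₂)
   = 521.8674·0.869891 − 372.2923·0.758699·0.579090 = 290.399192
B₀ = V₀ − E₀ = 521.8674 − 290.399192 = 231.468208

B0=231.4682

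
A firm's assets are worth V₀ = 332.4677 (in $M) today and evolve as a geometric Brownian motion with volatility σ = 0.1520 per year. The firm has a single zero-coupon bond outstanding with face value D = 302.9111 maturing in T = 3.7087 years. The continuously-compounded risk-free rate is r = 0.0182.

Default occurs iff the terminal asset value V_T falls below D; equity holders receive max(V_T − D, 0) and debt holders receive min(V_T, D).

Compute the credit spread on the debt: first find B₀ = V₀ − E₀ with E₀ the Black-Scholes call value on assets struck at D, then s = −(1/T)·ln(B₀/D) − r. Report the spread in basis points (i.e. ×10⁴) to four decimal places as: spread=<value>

spread=160.4927

d₁ = [ln(V₀/D) + (r + σ²/2)T] / (σ√T)
   = [ln(332.4677/302.9111) + (0.0182 + 0.5·0.1520²)·3.7087] / (0.1520·√3.7087)
   = [0.093103 + 0.110341] / 0.292721 = 0.695011
d₂ = d₁ − σ√T = 0.695011 − 0.292721 = 0.402290
N(d₁) = 0.756476,  N(d₂) = 0.656265,  e^(−rT) = 0.934729
E₀ = V₀·N(d₁) − D·e^(−rT)·N(d₂)
   = 332.4677·0.756476 − 302.9111·0.934729·0.656265 = 65.689106
B₀ = V₀ − E₀ = 332.4677 − 65.689106 = 266.778594
spread = −(1/T)·ln(B₀/D) − r = −(1/3.7087)·ln(266.778594/302.9111) − 0.0182 = 0.01604927
in basis points: 0.01604927 × 10⁴ = 160.4927 bp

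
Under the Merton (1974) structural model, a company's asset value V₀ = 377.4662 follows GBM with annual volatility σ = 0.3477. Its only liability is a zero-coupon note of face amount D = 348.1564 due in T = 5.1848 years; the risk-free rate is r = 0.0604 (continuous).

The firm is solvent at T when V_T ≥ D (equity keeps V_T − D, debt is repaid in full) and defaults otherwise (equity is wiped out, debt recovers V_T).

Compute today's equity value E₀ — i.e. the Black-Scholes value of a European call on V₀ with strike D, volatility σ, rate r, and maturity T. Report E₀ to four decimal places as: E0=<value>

d₁ = [ln(V₀/D) + (r + σ²/2)T] / (σ√T)
   = [ln(377.4662/348.1564) + (0.0604 + 0.5·0.3477²)·5.1848] / (0.3477·√5.1848)
   = [0.080829 + 0.626571] / 0.791718 = 0.893500
d₂ = d₁ − σ√T = 0.893500 − 0.791718 = 0.101781
N(d₁) = 0.814205,  N(d₂) = 0.540535,  e^(−rT) = 0.731132
E₀ = V₀·N(d₁) − D·e^(−rT)·N(d₂)
   = 377.4662·0.814205 − 348.1564·0.731132·0.540535 = 169.742796

E0=169.7428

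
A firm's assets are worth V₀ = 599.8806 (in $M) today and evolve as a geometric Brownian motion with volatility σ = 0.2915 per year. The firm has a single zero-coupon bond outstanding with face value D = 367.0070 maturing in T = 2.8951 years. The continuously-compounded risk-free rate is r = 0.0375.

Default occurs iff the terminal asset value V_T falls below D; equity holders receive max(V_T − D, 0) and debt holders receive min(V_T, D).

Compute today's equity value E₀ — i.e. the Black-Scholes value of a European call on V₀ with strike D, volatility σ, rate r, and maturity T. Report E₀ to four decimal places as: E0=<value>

E0=282.5089

d₁ = [ln(V₀/D) + (r + σ²/2)T] / (σ√T)
   = [ln(599.8806/367.0070) + (0.0375 + 0.5·0.2915²)·2.8951] / (0.2915·√2.8951)
   = [0.491350 + 0.231568] / 0.495987 = 1.457533
d₂ = d₁ − σ√T = 1.457533 − 0.495987 = 0.961546
N(d₁) = 0.927515,  N(d₂) = 0.831861,  e^(−rT) = 0.897119
E₀ = V₀·N(d₁) − D·e^(−rT)·N(d₂)
   = 599.8806·0.927515 − 367.0070·0.897119·0.831861 = 282.508915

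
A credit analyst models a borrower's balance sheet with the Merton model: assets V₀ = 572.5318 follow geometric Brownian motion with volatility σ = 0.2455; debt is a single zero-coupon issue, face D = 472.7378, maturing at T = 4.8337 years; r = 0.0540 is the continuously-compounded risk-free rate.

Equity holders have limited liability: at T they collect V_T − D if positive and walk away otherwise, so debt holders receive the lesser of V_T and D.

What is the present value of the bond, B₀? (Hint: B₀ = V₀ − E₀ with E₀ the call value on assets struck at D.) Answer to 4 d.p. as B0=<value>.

d₁ = [ln(V₀/D) + (r + σ²/2)T] / (σ√T)
   = [ln(572.5318/472.7378) + (0.0540 + 0.5·0.2455²)·4.8337] / (0.2455·√4.8337)
   = [0.191527 + 0.406684] / 0.539748 = 1.108315
d₂ = d₁ − σ√T = 1.108315 − 0.539748 = 0.568567
N(d₁) = 0.866137,  N(d₂) = 0.715175,  e^(−rT) = 0.770266
E₀ = V₀·N(d₁) − D·e^(−rT)·N(d₂)
   = 572.5318·0.866137 − 472.7378·0.770266·0.715175 = 235.471767
B₀ = V₀ − E₀ = 572.5318 − 235.471767 = 337.060033

B0=337.0600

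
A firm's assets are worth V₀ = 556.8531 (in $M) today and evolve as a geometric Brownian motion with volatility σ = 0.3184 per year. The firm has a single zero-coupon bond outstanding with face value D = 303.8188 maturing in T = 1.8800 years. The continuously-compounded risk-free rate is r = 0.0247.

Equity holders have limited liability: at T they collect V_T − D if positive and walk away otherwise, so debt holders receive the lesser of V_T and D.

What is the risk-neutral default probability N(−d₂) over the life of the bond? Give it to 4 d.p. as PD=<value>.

PD=0.1010

d₁ = [ln(V₀/D) + (r + σ²/2)T] / (σ√T)
   = [ln(556.8531/303.8188) + (0.0247 + 0.5·0.3184²)·1.8800] / (0.3184·√1.8800)
   = [0.605870 + 0.141732] / 0.436568 = 1.712452
d₂ = d₁ − σ√T = 1.712452 − 0.436568 = 1.275884
risk-neutral PD = N(−d₂) = N(-1.275884) = 0.100998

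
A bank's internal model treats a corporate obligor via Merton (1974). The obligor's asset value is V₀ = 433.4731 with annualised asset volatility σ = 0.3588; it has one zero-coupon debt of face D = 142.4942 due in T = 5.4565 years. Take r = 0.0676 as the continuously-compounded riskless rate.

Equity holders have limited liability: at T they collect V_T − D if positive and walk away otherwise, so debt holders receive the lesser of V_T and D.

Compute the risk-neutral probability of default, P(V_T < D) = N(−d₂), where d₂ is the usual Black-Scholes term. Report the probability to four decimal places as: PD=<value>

PD=0.0888

d₁ = [ln(V₀/D) + (r + σ²/2)T] / (σ√T)
   = [ln(433.4731/142.4942) + (0.0676 + 0.5·0.3588²)·5.4565] / (0.3588·√5.4565)
   = [1.112528 + 0.720087] / 0.838126 = 2.186563
d₂ = d₁ − σ√T = 2.186563 − 0.838126 = 1.348436
risk-neutral PD = N(−d₂) = N(-1.348436) = 0.088759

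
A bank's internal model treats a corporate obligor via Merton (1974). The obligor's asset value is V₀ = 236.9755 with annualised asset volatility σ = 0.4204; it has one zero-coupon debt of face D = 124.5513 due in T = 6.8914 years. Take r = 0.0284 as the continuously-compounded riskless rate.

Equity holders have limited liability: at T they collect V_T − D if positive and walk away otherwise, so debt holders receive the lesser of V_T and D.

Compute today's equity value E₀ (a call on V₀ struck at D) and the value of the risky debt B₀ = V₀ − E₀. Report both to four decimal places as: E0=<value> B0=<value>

d₁ = [ln(V₀/D) + (r + σ²/2)T] / (σ√T)
   = [ln(236.9755/124.5513) + (0.0284 + 0.5·0.4204²)·6.8914] / (0.4204·√6.8914)
   = [0.643239 + 0.804696] / 1.103612 = 1.311996
d₂ = d₁ − σ√T = 1.311996 − 1.103612 = 0.208384
N(d₁) = 0.905239,  N(d₂) = 0.582535,  e^(−rT) = 0.822246
E₀ = V₀·N(d₁) − D·e^(−rT)·N(d₂)
   = 236.9755·0.905239 − 124.5513·0.822246·0.582535 = 154.861028
B₀ = V₀ − E₀ = 236.9755 − 154.861028 = 82.114472

E0=154.8610 B0=82.1145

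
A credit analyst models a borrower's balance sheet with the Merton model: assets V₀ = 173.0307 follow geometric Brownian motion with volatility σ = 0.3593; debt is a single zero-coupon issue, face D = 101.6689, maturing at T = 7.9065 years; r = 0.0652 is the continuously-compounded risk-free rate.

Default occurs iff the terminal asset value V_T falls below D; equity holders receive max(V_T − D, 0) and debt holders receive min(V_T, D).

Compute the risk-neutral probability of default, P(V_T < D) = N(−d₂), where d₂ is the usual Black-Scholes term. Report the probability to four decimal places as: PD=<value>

PD=0.2976

d₁ = [ln(V₀/D) + (r + σ²/2)T] / (σ√T)
   = [ln(173.0307/101.6689) + (0.0652 + 0.5·0.3593²)·7.9065] / (0.3593·√7.9065)
   = [0.531748 + 1.025854] / 1.010298 = 1.541726
d₂ = d₁ − σ√T = 1.541726 − 1.010298 = 0.531428
risk-neutral PD = N(−d₂) = N(-0.531428) = 0.297561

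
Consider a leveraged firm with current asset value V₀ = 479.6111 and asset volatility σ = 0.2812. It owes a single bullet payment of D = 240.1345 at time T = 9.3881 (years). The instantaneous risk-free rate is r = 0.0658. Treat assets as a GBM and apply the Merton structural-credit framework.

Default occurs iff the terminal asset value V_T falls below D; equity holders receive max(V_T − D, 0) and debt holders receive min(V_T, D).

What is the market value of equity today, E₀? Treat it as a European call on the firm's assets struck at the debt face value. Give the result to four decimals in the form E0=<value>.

d₁ = [ln(V₀/D) + (r + σ²/2)T] / (σ√T)
   = [ln(479.6111/240.1345) + (0.0658 + 0.5·0.2812²)·9.3881] / (0.2812·√9.3881)
   = [0.691776 + 0.988912] / 0.861597 = 1.950666
d₂ = d₁ − σ√T = 1.950666 − 0.861597 = 1.089069
N(d₁) = 0.974452,  N(d₂) = 0.861938,  e^(−rT) = 0.539163
E₀ = V₀·N(d₁) − D·e^(−rT)·N(d₂)
   = 479.6111·0.974452 − 240.1345·0.539163·0.861938 = 355.761206

E0=355.7612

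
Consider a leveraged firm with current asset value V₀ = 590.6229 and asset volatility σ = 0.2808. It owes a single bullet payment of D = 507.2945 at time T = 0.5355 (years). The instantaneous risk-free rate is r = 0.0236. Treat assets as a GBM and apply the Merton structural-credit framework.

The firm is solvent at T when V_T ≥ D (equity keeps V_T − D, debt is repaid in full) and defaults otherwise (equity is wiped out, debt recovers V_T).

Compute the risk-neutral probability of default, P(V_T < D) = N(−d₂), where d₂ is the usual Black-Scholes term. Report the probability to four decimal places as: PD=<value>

d₁ = [ln(V₀/D) + (r + σ²/2)T] / (σ√T)
   = [ln(590.6229/507.2945) + (0.0236 + 0.5·0.2808²)·0.5355] / (0.2808·√0.5355)
   = [0.152086 + 0.033750] / 0.205483 = 0.904382
d₂ = d₁ − σ√T = 0.904382 − 0.205483 = 0.698899
risk-neutral PD = N(−d₂) = N(-0.698899) = 0.242308

PD=0.2423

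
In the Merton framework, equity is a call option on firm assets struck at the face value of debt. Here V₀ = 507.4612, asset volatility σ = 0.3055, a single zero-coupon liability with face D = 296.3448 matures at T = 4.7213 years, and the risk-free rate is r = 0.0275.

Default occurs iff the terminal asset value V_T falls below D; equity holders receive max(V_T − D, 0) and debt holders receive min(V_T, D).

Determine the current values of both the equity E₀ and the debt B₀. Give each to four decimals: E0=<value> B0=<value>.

E0=266.3905 B0=241.0707

d₁ = [ln(V₀/D) + (r + σ²/2)T] / (σ√T)
   = [ln(507.4612/296.3448) + (0.0275 + 0.5·0.3055²)·4.7213] / (0.3055·√4.7213)
   = [0.537897 + 0.350156] / 0.663807 = 1.337817
d₂ = d₁ − σ√T = 1.337817 − 0.663807 = 0.674009
N(d₁) = 0.909522,  N(d₂) = 0.749847,  e^(−rT) = 0.878240
E₀ = V₀·N(d₁) − D·e^(−rT)·N(d₂)
   = 507.4612·0.909522 − 296.3448·0.878240·0.749847 = 266.390489
B₀ = V₀ − E₀ = 507.4612 − 266.390489 = 241.070711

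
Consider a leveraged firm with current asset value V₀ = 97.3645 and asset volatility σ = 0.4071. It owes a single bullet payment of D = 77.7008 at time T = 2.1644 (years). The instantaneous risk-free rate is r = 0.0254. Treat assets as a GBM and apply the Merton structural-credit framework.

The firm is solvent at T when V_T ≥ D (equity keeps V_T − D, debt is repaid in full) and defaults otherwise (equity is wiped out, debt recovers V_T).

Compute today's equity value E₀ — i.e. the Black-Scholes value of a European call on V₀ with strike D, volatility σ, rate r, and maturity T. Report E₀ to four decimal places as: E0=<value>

E0=34.1138

d₁ = [ln(V₀/D) + (r + σ²/2)T] / (σ√T)
   = [ln(97.3645/77.7008) + (0.0254 + 0.5·0.4071²)·2.1644] / (0.4071·√2.1644)
   = [0.225596 + 0.234329] / 0.598921 = 0.767923
d₂ = d₁ − σ√T = 0.767923 − 0.598921 = 0.169001
N(d₁) = 0.778733,  N(d₂) = 0.567102,  e^(−rT) = 0.946508
E₀ = V₀·N(d₁) − D·e^(−rT)·N(d₂)
   = 97.3645·0.778733 − 77.7008·0.946508·0.567102 = 34.113783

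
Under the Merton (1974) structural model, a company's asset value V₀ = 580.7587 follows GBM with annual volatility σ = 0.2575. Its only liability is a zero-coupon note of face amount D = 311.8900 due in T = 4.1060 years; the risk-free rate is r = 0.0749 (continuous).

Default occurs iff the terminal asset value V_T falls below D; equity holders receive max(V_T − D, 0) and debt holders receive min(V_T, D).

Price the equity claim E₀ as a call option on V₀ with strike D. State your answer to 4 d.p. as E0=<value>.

E0=354.2194

d₁ = [ln(V₀/D) + (r + σ²/2)T] / (σ√T)
   = [ln(580.7587/311.8900) + (0.0749 + 0.5·0.2575²)·4.1060] / (0.2575·√4.1060)
   = [0.621685 + 0.443666] / 0.521779 = 2.041766
d₂ = d₁ − σ√T = 2.041766 − 0.521779 = 1.519987
N(d₁) = 0.979413,  N(d₂) = 0.935743,  e^(−rT) = 0.735254
E₀ = V₀·N(d₁) − D·e^(−rT)·N(d₂)
   = 580.7587·0.979413 − 311.8900·0.735254·0.935743 = 354.219405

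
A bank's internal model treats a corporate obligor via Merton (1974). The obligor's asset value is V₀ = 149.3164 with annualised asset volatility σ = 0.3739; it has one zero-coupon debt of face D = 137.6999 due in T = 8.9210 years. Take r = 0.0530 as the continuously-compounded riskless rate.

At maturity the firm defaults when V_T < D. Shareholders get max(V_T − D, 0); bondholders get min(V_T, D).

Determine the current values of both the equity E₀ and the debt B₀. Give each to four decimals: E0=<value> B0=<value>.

E0=86.7620 B0=62.5544

d₁ = [ln(V₀/D) + (r + σ²/2)T] / (σ√T)
   = [ln(149.3164/137.6999) + (0.0530 + 0.5·0.3739²)·8.9210] / (0.3739·√8.9210)
   = [0.080991 + 1.096396] / 1.116766 = 1.054283
d₂ = d₁ − σ√T = 1.054283 − 1.116766 = -0.062483
N(d₁) = 0.854123,  N(d₂) = 0.475089,  e^(−rT) = 0.623247
E₀ = V₀·N(d₁) − D·e^(−rT)·N(d₂)
   = 149.3164·0.854123 − 137.6999·0.623247·0.475089 = 86.762004
B₀ = V₀ − E₀ = 149.3164 − 86.762004 = 62.554396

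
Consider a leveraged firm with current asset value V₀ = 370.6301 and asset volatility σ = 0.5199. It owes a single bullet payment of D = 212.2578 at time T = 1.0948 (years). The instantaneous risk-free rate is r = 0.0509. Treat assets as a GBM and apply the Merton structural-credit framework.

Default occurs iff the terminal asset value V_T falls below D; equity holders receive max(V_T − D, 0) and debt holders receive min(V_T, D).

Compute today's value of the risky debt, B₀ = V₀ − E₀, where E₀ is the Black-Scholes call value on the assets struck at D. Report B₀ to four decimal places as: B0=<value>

B0=191.3374

d₁ = [ln(V₀/D) + (r + σ²/2)T] / (σ√T)
   = [ln(370.6301/212.2578) + (0.0509 + 0.5·0.5199²)·1.0948] / (0.5199·√1.0948)
   = [0.557403 + 0.203685] / 0.543985 = 1.399097
d₂ = d₁ − σ√T = 1.399097 − 0.543985 = 0.855112
N(d₁) = 0.919108,  N(d₂) = 0.803755,  e^(−rT) = 0.945799
E₀ = V₀·N(d₁) − D·e^(−rT)·N(d₂)
   = 370.6301·0.919108 − 212.2578·0.945799·0.803755 = 179.292661
B₀ = V₀ − E₀ = 370.6301 − 179.292661 = 191.337439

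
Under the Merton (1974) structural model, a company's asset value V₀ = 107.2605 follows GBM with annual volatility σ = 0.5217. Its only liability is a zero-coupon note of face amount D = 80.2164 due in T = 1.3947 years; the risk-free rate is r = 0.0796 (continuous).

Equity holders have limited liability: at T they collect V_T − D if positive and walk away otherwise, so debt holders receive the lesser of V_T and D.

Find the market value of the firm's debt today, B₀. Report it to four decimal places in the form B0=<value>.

B0=63.6279

d₁ = [ln(V₀/D) + (r + σ²/2)T] / (σ√T)
   = [ln(107.2605/80.2164) + (0.0796 + 0.5·0.5217²)·1.3947] / (0.5217·√1.3947)
   = [0.290532 + 0.300816] / 0.616114 = 0.959804
d₂ = d₁ − σ√T = 0.959804 − 0.616114 = 0.343690
N(d₁) = 0.831423,  N(d₂) = 0.634460,  e^(−rT) = 0.894923
E₀ = V₀·N(d₁) − D·e^(−rT)·N(d₂)
   = 107.2605·0.831423 − 80.2164·0.894923·0.634460 = 43.632565
B₀ = V₀ − E₀ = 107.2605 − 43.632565 = 63.627935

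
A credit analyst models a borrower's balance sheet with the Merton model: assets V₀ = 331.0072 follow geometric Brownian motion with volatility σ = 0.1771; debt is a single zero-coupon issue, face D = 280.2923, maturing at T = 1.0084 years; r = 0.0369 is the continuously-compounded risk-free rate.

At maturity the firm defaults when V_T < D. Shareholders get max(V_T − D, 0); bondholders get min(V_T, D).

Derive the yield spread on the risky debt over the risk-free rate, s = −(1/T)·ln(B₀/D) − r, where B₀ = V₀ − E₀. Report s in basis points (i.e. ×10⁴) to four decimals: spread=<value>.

d₁ = [ln(V₀/D) + (r + σ²/2)T] / (σ√T)
   = [ln(331.0072/280.2923) + (0.0369 + 0.5·0.1771²)·1.0084] / (0.1771·√1.0084)
   = [0.166307 + 0.053024] / 0.177842 = 1.233290
d₂ = d₁ − σ√T = 1.233290 − 0.177842 = 1.055447
N(d₁) = 0.891266,  N(d₂) = 0.854390,  e^(−rT) = 0.963474
E₀ = V₀·N(d₁) − D·e^(−rT)·N(d₂)
   = 331.0072·0.891266 − 280.2923·0.963474·0.854390 = 64.283924
B₀ = V₀ − E₀ = 331.0072 − 64.283924 = 266.723276
spread = −(1/T)·ln(B₀/D) − r = −(1/1.0084)·ln(266.723276/280.2923) − 0.0369 = 0.01230794
in basis points: 0.01230794 × 10⁴ = 123.0794 bp

spread=123.0794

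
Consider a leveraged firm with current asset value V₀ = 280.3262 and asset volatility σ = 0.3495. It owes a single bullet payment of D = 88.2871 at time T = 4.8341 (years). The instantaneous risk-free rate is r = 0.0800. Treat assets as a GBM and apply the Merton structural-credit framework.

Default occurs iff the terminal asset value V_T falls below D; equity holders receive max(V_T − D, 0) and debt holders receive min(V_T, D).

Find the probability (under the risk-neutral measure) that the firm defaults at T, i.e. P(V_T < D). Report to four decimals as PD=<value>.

d₁ = [ln(V₀/D) + (r + σ²/2)T] / (σ√T)
   = [ln(280.3262/88.2871) + (0.0800 + 0.5·0.3495²)·4.8341] / (0.3495·√4.8341)
   = [1.155360 + 0.681971] / 0.768431 = 2.391016
d₂ = d₁ − σ√T = 2.391016 − 0.768431 = 1.622585
risk-neutral PD = N(−d₂) = N(-1.622585) = 0.052339

PD=0.0523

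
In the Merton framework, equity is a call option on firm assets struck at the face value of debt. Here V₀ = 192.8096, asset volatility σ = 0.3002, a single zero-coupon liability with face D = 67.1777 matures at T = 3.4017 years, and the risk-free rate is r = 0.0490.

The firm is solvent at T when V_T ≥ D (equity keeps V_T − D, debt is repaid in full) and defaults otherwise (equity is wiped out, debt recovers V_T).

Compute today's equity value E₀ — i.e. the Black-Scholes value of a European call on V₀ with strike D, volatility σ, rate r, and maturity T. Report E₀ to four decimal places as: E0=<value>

E0=136.2164

d₁ = [ln(V₀/D) + (r + σ²/2)T] / (σ√T)
   = [ln(192.8096/67.1777) + (0.0490 + 0.5·0.3002²)·3.4017] / (0.3002·√3.4017)
   = [1.054362 + 0.319964] / 0.553680 = 2.482167
d₂ = d₁ − σ√T = 2.482167 − 0.553680 = 1.928487
N(d₁) = 0.993471,  N(d₂) = 0.973103,  e^(−rT) = 0.846468
E₀ = V₀·N(d₁) − D·e^(−rT)·N(d₂)
   = 192.8096·0.993471 − 67.1777·0.846468·0.973103 = 136.216418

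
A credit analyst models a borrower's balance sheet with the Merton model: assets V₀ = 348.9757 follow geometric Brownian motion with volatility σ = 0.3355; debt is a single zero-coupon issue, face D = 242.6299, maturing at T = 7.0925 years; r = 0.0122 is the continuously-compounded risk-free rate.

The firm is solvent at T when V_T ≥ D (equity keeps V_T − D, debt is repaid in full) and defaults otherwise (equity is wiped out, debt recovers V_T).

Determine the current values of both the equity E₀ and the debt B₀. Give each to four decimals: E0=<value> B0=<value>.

d₁ = [ln(V₀/D) + (r + σ²/2)T] / (σ√T)
   = [ln(348.9757/242.6299) + (0.0122 + 0.5·0.3355²)·7.0925] / (0.3355·√7.0925)
   = [0.363465 + 0.485695] / 0.893495 = 0.950380
d₂ = d₁ − σ√T = 0.950380 − 0.893495 = 0.056885
N(d₁) = 0.829041,  N(d₂) = 0.522682,  e^(−rT) = 0.917109
E₀ = V₀·N(d₁) − D·e^(−rT)·N(d₂)
   = 348.9757·0.829041 − 242.6299·0.917109·0.522682 = 173.008816
B₀ = V₀ − E₀ = 348.9757 − 173.008816 = 175.966884

E0=173.0088 B0=175.9669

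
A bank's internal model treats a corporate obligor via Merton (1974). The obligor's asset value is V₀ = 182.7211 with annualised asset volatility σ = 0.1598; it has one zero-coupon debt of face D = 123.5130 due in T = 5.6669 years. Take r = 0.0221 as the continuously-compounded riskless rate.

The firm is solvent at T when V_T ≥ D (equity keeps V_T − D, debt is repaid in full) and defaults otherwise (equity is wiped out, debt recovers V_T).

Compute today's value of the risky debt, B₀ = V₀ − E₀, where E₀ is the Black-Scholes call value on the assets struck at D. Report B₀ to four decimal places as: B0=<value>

d₁ = [ln(V₀/D) + (r + σ²/2)T] / (σ√T)
   = [ln(182.7211/123.5130) + (0.0221 + 0.5·0.1598²)·5.6669] / (0.1598·√5.6669)
   = [0.391615 + 0.197594] / 0.380408 = 1.548885
d₂ = d₁ − σ√T = 1.548885 − 0.380408 = 1.168477
N(d₁) = 0.939295,  N(d₂) = 0.878693,  e^(−rT) = 0.882286
E₀ = V₀·N(d₁) − D·e^(−rT)·N(d₂)
   = 182.7211·0.939295 − 123.5130·0.882286·0.878693 = 75.874537
B₀ = V₀ − E₀ = 182.7211 − 75.874537 = 106.846563

B0=106.8466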